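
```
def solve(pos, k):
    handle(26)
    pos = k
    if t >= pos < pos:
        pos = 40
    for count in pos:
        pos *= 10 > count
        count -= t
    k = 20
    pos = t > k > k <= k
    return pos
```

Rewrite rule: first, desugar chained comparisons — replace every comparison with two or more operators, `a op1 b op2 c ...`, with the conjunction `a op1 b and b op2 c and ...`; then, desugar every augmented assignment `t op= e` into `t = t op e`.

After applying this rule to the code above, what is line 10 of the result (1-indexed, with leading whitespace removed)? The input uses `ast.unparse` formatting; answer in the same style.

Transformed code:
def solve(pos, k):
    handle(26)
    pos = k
    if t >= pos and pos < pos:
        pos = 40
    for count in pos:
        pos = pos * (10 > count)
        count = count - t
    k = 20
    pos = t > k and k > k and (k <= k)
    return pos

pos = t > k and k > k and (k <= k)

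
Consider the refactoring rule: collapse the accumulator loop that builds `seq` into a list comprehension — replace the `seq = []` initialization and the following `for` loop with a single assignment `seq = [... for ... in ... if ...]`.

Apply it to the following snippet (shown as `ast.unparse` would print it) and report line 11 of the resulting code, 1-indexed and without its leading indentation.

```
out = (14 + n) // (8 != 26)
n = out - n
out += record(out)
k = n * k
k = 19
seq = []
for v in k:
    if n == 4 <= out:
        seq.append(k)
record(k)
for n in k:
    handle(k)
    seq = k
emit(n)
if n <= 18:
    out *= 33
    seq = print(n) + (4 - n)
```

Transformed code:
out = (14 + n) // (8 != 26)
n = out - n
out += record(out)
k = n * k
k = 19
seq = [k for v in k if n == 4 <= out]
record(k)
for n in k:
    handle(k)
    seq = k
emit(n)
if n <= 18:
    out *= 33
    seq = print(n) + (4 - n)

emit(n)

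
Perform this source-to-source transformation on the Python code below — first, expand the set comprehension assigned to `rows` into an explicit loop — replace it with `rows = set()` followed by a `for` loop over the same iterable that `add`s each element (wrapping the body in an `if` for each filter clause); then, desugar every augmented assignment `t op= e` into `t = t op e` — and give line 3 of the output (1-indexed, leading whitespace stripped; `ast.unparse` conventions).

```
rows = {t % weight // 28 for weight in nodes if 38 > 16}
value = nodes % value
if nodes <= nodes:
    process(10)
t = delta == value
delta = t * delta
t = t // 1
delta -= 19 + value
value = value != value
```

if 38 > 16:

Transformed code:
rows = set()
for weight in nodes:
    if 38 > 16:
        rows.add(t % weight // 28)
value = nodes % value
if nodes <= nodes:
    process(10)
t = delta == value
delta = t * delta
t = t // 1
delta = delta - (19 + value)
value = value != value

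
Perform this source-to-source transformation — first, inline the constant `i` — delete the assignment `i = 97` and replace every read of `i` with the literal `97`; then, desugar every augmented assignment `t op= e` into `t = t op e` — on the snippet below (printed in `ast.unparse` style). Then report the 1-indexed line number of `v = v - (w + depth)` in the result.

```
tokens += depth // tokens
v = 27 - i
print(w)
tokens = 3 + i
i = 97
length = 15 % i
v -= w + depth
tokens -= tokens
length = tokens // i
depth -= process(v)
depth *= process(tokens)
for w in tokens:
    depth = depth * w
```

6

Transformed code:
tokens = tokens + depth // tokens
v = 27 - 97
print(w)
tokens = 3 + 97
length = 15 % 97
v = v - (w + depth)
tokens = tokens - tokens
length = tokens // 97
depth = depth - process(v)
depth = depth * process(tokens)
for w in tokens:
    depth = depth * w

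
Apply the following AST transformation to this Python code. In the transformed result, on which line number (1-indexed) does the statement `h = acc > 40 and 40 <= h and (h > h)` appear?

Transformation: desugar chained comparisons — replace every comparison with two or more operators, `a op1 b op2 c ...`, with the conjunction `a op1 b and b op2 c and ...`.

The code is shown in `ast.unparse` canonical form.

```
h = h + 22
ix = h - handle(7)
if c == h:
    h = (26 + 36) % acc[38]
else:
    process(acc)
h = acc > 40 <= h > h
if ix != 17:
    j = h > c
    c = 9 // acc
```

Transformed code:
h = h + 22
ix = h - handle(7)
if c == h:
    h = (26 + 36) % acc[38]
else:
    process(acc)
h = acc > 40 and 40 <= h and (h > h)
if ix != 17:
    j = h > c
    c = 9 // acc

7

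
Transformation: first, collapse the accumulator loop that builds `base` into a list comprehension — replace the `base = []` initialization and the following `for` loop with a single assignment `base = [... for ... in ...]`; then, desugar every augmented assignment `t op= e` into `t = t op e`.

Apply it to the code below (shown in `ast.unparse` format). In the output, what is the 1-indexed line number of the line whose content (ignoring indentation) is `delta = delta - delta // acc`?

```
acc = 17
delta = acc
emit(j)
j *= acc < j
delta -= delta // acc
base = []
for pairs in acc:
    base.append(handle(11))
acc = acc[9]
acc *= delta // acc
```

Transformed code:
acc = 17
delta = acc
emit(j)
j = j * (acc < j)
delta = delta - delta // acc
base = [handle(11) for pairs in acc]
acc = acc[9]
acc = acc * (delta // acc)

5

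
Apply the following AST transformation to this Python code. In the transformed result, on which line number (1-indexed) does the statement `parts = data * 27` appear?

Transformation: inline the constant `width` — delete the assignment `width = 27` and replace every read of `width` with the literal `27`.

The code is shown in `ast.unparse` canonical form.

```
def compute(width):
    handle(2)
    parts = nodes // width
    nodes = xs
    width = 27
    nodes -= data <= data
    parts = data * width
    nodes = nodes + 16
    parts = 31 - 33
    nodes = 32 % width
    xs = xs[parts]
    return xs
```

6

Transformed code:
def compute(width):
    handle(2)
    parts = nodes // 27
    nodes = xs
    nodes -= data <= data
    parts = data * 27
    nodes = nodes + 16
    parts = 31 - 33
    nodes = 32 % 27
    xs = xs[parts]
    return xs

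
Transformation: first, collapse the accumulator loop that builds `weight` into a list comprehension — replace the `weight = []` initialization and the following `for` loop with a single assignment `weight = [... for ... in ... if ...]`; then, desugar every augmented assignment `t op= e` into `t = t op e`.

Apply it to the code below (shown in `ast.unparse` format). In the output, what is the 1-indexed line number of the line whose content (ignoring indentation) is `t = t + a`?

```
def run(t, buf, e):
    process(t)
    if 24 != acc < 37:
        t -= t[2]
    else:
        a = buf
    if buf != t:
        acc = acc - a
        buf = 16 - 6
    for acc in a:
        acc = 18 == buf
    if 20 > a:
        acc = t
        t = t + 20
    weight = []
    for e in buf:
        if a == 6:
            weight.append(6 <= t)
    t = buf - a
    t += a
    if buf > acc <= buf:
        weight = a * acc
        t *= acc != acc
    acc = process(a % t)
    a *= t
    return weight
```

17

Transformed code:
def run(t, buf, e):
    process(t)
    if 24 != acc < 37:
        t = t - t[2]
    else:
        a = buf
    if buf != t:
        acc = acc - a
        buf = 16 - 6
    for acc in a:
        acc = 18 == buf
    if 20 > a:
        acc = t
        t = t + 20
    weight = [6 <= t for e in buf if a == 6]
    t = buf - a
    t = t + a
    if buf > acc <= buf:
        weight = a * acc
        t = t * (acc != acc)
    acc = process(a % t)
    a = a * t
    return weight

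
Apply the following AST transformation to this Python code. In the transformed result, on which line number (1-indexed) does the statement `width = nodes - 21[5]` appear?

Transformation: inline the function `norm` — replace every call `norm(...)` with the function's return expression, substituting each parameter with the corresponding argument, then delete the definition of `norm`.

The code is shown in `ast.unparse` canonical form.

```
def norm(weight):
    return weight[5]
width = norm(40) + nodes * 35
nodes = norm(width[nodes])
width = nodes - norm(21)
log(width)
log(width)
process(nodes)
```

Transformed code:
width = 40[5] + nodes * 35
nodes = width[nodes][5]
width = nodes - 21[5]
log(width)
log(width)
process(nodes)

3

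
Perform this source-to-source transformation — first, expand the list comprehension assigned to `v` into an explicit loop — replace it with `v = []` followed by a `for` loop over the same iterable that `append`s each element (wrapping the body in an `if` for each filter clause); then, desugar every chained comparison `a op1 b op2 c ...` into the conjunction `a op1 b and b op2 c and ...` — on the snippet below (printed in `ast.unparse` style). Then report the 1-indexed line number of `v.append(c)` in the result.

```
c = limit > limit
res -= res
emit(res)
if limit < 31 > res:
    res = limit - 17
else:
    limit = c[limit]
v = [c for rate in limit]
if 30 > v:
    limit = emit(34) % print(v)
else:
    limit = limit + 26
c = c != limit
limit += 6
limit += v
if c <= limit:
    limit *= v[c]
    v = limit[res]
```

Transformed code:
c = limit > limit
res -= res
emit(res)
if limit < 31 and 31 > res:
    res = limit - 17
else:
    limit = c[limit]
v = []
for rate in limit:
    v.append(c)
if 30 > v:
    limit = emit(34) % print(v)
else:
    limit = limit + 26
c = c != limit
limit += 6
limit += v
if c <= limit:
    limit *= v[c]
    v = limit[res]

10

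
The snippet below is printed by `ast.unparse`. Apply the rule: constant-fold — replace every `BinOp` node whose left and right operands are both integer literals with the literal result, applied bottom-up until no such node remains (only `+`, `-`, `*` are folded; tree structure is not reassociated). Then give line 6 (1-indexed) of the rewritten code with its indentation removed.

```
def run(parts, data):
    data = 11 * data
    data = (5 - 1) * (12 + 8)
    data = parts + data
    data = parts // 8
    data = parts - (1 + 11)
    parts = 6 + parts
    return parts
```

data = parts - 12

Transformed code:
def run(parts, data):
    data = 11 * data
    data = 80
    data = parts + data
    data = parts // 8
    data = parts - 12
    parts = 6 + parts
    return parts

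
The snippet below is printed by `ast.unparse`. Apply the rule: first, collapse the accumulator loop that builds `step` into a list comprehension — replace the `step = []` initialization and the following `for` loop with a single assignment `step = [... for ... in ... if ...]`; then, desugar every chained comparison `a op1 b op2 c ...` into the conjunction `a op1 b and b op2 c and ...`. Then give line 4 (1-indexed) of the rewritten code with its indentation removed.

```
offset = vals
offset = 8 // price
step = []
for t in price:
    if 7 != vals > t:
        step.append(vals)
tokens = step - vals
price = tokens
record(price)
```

Transformed code:
offset = vals
offset = 8 // price
step = [vals for t in price if 7 != vals and vals > t]
tokens = step - vals
price = tokens
record(price)

tokens = step - vals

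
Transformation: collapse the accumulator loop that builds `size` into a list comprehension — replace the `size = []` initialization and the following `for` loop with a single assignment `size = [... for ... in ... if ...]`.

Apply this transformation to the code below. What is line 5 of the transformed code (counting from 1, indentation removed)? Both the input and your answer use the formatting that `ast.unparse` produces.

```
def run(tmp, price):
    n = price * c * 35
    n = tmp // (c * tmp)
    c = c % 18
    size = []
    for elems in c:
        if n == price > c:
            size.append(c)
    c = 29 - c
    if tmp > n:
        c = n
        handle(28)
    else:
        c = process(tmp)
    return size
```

Transformed code:
def run(tmp, price):
    n = price * c * 35
    n = tmp // (c * tmp)
    c = c % 18
    size = [c for elems in c if n == price > c]
    c = 29 - c
    if tmp > n:
        c = n
        handle(28)
    else:
        c = process(tmp)
    return size

size = [c for elems in c if n == price > c]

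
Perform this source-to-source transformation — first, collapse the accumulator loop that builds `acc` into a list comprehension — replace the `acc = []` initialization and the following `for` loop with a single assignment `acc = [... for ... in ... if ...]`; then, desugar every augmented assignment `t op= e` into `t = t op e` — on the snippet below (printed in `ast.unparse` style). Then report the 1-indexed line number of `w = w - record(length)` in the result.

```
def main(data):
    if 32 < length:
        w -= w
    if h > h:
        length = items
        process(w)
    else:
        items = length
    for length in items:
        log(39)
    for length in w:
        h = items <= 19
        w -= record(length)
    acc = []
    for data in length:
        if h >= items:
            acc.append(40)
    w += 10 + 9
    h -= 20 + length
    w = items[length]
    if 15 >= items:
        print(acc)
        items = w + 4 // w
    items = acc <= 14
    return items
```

13

Transformed code:
def main(data):
    if 32 < length:
        w = w - w
    if h > h:
        length = items
        process(w)
    else:
        items = length
    for length in items:
        log(39)
    for length in w:
        h = items <= 19
        w = w - record(length)
    acc = [40 for data in length if h >= items]
    w = w + (10 + 9)
    h = h - (20 + length)
    w = items[length]
    if 15 >= items:
        print(acc)
        items = w + 4 // w
    items = acc <= 14
    return items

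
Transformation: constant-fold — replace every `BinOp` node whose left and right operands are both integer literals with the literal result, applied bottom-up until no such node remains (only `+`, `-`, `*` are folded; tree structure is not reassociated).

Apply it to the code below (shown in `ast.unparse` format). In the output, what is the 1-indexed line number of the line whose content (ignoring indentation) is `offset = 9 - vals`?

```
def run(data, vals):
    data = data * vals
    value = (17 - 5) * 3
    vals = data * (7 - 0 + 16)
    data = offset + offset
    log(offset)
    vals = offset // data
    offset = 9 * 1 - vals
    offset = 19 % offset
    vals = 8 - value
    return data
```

8

Transformed code:
def run(data, vals):
    data = data * vals
    value = 36
    vals = data * 23
    data = offset + offset
    log(offset)
    vals = offset // data
    offset = 9 - vals
    offset = 19 % offset
    vals = 8 - value
    return data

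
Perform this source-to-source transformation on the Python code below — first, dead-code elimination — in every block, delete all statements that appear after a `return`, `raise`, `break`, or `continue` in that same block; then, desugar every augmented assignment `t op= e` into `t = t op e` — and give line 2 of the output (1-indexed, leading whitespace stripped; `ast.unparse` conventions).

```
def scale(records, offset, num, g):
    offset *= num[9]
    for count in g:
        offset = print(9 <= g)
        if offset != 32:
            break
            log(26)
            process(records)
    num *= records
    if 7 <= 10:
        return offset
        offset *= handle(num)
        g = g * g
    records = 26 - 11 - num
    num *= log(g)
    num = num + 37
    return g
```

Transformed code:
def scale(records, offset, num, g):
    offset = offset * num[9]
    for count in g:
        offset = print(9 <= g)
        if offset != 32:
            break
    num = num * records
    if 7 <= 10:
        return offset
    records = 26 - 11 - num
    num = num * log(g)
    num = num + 37
    return g

offset = offset * num[9]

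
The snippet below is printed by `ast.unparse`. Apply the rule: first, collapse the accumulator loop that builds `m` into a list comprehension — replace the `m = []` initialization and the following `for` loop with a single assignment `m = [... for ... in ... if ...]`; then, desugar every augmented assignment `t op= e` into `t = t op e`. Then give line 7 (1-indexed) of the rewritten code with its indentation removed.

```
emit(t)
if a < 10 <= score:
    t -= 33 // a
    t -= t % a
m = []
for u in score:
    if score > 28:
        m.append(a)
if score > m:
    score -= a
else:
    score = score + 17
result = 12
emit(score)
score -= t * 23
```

score = score - a

Transformed code:
emit(t)
if a < 10 <= score:
    t = t - 33 // a
    t = t - t % a
m = [a for u in score if score > 28]
if score > m:
    score = score - a
else:
    score = score + 17
result = 12
emit(score)
score = score - t * 23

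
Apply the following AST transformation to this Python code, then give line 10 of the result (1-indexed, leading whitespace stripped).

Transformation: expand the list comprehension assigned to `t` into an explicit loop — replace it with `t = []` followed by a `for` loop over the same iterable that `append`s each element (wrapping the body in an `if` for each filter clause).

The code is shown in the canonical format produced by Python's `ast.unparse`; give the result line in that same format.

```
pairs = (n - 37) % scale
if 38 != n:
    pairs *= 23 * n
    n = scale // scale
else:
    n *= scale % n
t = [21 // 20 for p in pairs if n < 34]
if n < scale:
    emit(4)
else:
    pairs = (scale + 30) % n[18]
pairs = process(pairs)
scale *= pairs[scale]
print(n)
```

t.append(21 // 20)

Transformed code:
pairs = (n - 37) % scale
if 38 != n:
    pairs *= 23 * n
    n = scale // scale
else:
    n *= scale % n
t = []
for p in pairs:
    if n < 34:
        t.append(21 // 20)
if n < scale:
    emit(4)
else:
    pairs = (scale + 30) % n[18]
pairs = process(pairs)
scale *= pairs[scale]
print(n)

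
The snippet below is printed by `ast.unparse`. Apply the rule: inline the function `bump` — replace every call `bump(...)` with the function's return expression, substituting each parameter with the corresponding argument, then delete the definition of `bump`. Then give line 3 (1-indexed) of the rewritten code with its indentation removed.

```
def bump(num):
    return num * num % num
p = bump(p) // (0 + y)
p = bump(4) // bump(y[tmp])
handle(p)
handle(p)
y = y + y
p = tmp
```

handle(p)

Transformed code:
p = p * p % p // (0 + y)
p = 4 * 4 % 4 // (y[tmp] * y[tmp] % y[tmp])
handle(p)
handle(p)
y = y + y
p = tmp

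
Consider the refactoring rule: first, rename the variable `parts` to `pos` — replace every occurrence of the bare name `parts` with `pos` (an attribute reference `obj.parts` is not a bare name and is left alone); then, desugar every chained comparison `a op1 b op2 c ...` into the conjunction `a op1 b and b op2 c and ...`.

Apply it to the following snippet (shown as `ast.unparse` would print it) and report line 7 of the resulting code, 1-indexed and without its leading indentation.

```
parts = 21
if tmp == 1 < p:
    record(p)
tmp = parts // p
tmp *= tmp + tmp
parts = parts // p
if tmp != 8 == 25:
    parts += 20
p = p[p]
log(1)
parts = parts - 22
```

if tmp != 8 and 8 == 25:

Transformed code:
pos = 21
if tmp == 1 and 1 < p:
    record(p)
tmp = pos // p
tmp *= tmp + tmp
pos = pos // p
if tmp != 8 and 8 == 25:
    pos += 20
p = p[p]
log(1)
pos = pos - 22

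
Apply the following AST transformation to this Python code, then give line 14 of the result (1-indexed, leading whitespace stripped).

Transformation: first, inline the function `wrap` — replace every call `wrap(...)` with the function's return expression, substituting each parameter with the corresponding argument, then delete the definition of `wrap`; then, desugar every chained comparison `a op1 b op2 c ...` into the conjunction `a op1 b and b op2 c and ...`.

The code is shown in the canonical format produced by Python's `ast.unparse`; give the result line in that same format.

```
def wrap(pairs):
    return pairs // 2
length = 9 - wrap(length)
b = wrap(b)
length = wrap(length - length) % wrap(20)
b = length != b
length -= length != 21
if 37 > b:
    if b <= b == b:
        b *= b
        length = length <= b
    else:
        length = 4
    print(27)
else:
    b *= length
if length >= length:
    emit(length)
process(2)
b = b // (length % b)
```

b *= length

Transformed code:
length = 9 - length // 2
b = b // 2
length = (length - length) // 2 % (20 // 2)
b = length != b
length -= length != 21
if 37 > b:
    if b <= b and b == b:
        b *= b
        length = length <= b
    else:
        length = 4
    print(27)
else:
    b *= length
if length >= length:
    emit(length)
process(2)
b = b // (length % b)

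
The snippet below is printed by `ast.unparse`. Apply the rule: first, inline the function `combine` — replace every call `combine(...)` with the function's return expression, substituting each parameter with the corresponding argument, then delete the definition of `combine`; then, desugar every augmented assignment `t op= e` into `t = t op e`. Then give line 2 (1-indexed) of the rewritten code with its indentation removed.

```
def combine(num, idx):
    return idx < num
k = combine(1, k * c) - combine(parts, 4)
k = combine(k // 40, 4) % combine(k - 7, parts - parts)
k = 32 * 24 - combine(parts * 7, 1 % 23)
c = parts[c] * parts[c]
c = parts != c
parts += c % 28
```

Transformed code:
k = (k * c < 1) - (4 < parts)
k = (4 < k // 40) % (parts - parts < k - 7)
k = 32 * 24 - (1 % 23 < parts * 7)
c = parts[c] * parts[c]
c = parts != c
parts = parts + c % 28

k = (4 < k // 40) % (parts - parts < k - 7)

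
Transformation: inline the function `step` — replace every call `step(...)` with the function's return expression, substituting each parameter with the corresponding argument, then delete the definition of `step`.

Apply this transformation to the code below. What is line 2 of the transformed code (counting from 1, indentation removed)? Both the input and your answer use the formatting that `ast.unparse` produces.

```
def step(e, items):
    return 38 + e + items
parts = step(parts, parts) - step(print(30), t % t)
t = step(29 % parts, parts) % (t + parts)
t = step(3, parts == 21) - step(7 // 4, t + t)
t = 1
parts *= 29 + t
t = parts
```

Transformed code:
parts = 38 + parts + parts - (38 + print(30) + t % t)
t = (38 + 29 % parts + parts) % (t + parts)
t = 38 + 3 + (parts == 21) - (38 + 7 // 4 + (t + t))
t = 1
parts *= 29 + t
t = parts

t = (38 + 29 % parts + parts) % (t + parts)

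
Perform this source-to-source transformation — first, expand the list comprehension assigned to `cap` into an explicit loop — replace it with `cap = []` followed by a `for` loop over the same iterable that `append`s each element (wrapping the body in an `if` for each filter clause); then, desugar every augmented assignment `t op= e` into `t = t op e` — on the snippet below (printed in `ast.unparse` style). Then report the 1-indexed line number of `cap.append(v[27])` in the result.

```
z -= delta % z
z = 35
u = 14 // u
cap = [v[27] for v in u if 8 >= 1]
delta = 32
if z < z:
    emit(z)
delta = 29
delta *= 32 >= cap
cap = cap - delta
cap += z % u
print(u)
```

7

Transformed code:
z = z - delta % z
z = 35
u = 14 // u
cap = []
for v in u:
    if 8 >= 1:
        cap.append(v[27])
delta = 32
if z < z:
    emit(z)
delta = 29
delta = delta * (32 >= cap)
cap = cap - delta
cap = cap + z % u
print(u)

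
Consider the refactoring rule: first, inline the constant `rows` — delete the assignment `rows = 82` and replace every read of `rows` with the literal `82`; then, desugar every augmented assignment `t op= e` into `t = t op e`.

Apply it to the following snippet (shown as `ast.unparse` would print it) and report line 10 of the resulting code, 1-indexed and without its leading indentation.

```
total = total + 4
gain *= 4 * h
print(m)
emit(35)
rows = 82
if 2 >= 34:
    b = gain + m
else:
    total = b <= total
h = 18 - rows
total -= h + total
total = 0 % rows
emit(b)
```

total = total - (h + total)

Transformed code:
total = total + 4
gain = gain * (4 * h)
print(m)
emit(35)
if 2 >= 34:
    b = gain + m
else:
    total = b <= total
h = 18 - 82
total = total - (h + total)
total = 0 % 82
emit(b)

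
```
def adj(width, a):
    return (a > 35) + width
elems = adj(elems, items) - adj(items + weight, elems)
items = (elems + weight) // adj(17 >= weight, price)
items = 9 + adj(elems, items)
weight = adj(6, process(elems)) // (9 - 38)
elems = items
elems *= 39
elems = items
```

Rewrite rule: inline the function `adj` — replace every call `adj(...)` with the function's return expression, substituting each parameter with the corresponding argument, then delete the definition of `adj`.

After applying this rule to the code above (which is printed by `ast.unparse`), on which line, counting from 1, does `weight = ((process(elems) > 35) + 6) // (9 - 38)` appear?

4

Transformed code:
elems = (items > 35) + elems - ((elems > 35) + (items + weight))
items = (elems + weight) // ((price > 35) + (17 >= weight))
items = 9 + ((items > 35) + elems)
weight = ((process(elems) > 35) + 6) // (9 - 38)
elems = items
elems *= 39
elems = items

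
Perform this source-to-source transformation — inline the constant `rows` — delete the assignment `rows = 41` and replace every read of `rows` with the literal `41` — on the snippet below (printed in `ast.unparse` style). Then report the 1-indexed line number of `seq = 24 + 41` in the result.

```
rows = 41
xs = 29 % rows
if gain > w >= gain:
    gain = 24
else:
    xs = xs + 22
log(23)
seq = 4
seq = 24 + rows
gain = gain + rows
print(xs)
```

Transformed code:
xs = 29 % 41
if gain > w >= gain:
    gain = 24
else:
    xs = xs + 22
log(23)
seq = 4
seq = 24 + 41
gain = gain + 41
print(xs)

8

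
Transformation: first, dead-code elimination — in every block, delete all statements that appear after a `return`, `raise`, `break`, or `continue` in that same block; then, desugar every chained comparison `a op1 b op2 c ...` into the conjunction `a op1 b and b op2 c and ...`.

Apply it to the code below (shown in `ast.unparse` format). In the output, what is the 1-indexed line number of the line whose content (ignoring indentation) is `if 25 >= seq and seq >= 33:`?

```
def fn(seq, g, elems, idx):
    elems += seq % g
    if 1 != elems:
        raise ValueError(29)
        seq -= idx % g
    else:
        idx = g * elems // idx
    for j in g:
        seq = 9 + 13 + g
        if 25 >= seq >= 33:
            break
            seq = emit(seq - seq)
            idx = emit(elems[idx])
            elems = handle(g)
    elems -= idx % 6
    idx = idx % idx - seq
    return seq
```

9

Transformed code:
def fn(seq, g, elems, idx):
    elems += seq % g
    if 1 != elems:
        raise ValueError(29)
    else:
        idx = g * elems // idx
    for j in g:
        seq = 9 + 13 + g
        if 25 >= seq and seq >= 33:
            break
    elems -= idx % 6
    idx = idx % idx - seq
    return seq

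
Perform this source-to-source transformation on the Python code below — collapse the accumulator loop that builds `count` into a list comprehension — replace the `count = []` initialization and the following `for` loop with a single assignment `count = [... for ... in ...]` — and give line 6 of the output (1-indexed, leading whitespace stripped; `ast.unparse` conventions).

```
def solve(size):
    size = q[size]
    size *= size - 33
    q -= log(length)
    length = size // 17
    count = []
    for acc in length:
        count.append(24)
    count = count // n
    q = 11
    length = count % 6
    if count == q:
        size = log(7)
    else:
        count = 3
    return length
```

count = [24 for acc in length]

Transformed code:
def solve(size):
    size = q[size]
    size *= size - 33
    q -= log(length)
    length = size // 17
    count = [24 for acc in length]
    count = count // n
    q = 11
    length = count % 6
    if count == q:
        size = log(7)
    else:
        count = 3
    return length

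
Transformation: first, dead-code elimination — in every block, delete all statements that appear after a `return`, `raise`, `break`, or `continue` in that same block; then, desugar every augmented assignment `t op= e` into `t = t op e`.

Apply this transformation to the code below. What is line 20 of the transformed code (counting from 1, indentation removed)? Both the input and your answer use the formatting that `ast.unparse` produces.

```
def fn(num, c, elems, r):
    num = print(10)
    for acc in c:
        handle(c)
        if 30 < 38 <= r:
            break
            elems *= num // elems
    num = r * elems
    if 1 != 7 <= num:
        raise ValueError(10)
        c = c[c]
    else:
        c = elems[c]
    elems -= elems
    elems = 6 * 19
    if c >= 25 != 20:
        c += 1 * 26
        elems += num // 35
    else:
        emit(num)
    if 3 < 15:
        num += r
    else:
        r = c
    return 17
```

num = num + r

Transformed code:
def fn(num, c, elems, r):
    num = print(10)
    for acc in c:
        handle(c)
        if 30 < 38 <= r:
            break
    num = r * elems
    if 1 != 7 <= num:
        raise ValueError(10)
    else:
        c = elems[c]
    elems = elems - elems
    elems = 6 * 19
    if c >= 25 != 20:
        c = c + 1 * 26
        elems = elems + num // 35
    else:
        emit(num)
    if 3 < 15:
        num = num + r
    else:
        r = c
    return 17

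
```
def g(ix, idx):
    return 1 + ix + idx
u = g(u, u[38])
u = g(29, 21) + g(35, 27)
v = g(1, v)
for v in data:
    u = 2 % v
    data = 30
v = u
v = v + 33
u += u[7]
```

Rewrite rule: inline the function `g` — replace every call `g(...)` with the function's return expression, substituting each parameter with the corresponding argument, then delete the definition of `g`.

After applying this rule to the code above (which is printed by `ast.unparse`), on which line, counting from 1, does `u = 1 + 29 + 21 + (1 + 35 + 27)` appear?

2

Transformed code:
u = 1 + u + u[38]
u = 1 + 29 + 21 + (1 + 35 + 27)
v = 1 + 1 + v
for v in data:
    u = 2 % v
    data = 30
v = u
v = v + 33
u += u[7]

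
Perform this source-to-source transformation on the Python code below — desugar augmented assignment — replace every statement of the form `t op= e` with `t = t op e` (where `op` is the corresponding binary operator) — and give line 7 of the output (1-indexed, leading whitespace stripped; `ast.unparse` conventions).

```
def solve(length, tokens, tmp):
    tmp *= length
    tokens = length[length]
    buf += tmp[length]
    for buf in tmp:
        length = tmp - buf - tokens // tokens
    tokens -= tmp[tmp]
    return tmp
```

tokens = tokens - tmp[tmp]

Transformed code:
def solve(length, tokens, tmp):
    tmp = tmp * length
    tokens = length[length]
    buf = buf + tmp[length]
    for buf in tmp:
        length = tmp - buf - tokens // tokens
    tokens = tokens - tmp[tmp]
    return tmp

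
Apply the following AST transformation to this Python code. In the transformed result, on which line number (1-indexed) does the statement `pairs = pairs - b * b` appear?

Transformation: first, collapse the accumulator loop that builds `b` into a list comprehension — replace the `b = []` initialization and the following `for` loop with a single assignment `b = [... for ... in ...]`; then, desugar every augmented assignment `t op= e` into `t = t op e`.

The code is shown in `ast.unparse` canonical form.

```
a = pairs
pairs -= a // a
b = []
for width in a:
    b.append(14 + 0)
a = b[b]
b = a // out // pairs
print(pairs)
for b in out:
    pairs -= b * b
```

Transformed code:
a = pairs
pairs = pairs - a // a
b = [14 + 0 for width in a]
a = b[b]
b = a // out // pairs
print(pairs)
for b in out:
    pairs = pairs - b * b

8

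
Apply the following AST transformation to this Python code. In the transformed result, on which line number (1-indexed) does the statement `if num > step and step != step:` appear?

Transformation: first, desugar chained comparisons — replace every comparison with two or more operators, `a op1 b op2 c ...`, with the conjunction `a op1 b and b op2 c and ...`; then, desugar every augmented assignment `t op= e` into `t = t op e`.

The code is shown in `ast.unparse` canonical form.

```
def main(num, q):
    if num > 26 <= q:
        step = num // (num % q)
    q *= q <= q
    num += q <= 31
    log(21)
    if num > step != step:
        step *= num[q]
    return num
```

Transformed code:
def main(num, q):
    if num > 26 and 26 <= q:
        step = num // (num % q)
    q = q * (q <= q)
    num = num + (q <= 31)
    log(21)
    if num > step and step != step:
        step = step * num[q]
    return num

7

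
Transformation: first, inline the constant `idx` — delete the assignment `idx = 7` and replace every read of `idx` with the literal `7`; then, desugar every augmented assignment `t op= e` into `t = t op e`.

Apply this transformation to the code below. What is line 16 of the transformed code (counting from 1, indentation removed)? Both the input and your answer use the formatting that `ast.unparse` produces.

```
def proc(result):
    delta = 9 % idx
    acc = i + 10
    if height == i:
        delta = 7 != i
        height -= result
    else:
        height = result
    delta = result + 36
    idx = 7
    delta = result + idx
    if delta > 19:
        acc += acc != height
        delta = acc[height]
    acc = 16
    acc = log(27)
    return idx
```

Transformed code:
def proc(result):
    delta = 9 % 7
    acc = i + 10
    if height == i:
        delta = 7 != i
        height = height - result
    else:
        height = result
    delta = result + 36
    delta = result + 7
    if delta > 19:
        acc = acc + (acc != height)
        delta = acc[height]
    acc = 16
    acc = log(27)
    return 7

return 7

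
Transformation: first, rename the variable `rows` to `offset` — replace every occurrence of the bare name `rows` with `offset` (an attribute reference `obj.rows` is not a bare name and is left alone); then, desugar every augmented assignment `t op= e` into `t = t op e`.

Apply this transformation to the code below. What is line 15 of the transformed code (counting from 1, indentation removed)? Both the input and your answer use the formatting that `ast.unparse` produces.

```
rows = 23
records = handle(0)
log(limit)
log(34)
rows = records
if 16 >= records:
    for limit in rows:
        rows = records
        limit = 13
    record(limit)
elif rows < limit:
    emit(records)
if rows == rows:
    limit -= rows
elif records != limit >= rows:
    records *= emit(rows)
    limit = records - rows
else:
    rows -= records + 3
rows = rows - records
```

elif records != limit >= offset:

Transformed code:
offset = 23
records = handle(0)
log(limit)
log(34)
offset = records
if 16 >= records:
    for limit in offset:
        offset = records
        limit = 13
    record(limit)
elif offset < limit:
    emit(records)
if offset == offset:
    limit = limit - offset
elif records != limit >= offset:
    records = records * emit(offset)
    limit = records - offset
else:
    offset = offset - (records + 3)
offset = offset - records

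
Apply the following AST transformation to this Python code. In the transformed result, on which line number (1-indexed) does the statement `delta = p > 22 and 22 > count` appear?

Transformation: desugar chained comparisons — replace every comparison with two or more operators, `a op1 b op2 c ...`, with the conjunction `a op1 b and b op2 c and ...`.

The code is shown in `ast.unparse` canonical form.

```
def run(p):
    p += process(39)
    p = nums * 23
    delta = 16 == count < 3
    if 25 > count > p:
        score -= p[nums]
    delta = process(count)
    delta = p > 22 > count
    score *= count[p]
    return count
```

8

Transformed code:
def run(p):
    p += process(39)
    p = nums * 23
    delta = 16 == count and count < 3
    if 25 > count and count > p:
        score -= p[nums]
    delta = process(count)
    delta = p > 22 and 22 > count
    score *= count[p]
    return count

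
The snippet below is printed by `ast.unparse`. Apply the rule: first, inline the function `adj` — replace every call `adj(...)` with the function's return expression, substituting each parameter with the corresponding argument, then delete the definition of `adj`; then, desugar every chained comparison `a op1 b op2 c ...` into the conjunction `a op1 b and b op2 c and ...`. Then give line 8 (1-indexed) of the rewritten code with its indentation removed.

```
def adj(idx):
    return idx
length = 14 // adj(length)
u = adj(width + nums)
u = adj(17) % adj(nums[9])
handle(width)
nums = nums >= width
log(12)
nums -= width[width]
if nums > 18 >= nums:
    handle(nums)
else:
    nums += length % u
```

Transformed code:
length = 14 // length
u = width + nums
u = 17 % nums[9]
handle(width)
nums = nums >= width
log(12)
nums -= width[width]
if nums > 18 and 18 >= nums:
    handle(nums)
else:
    nums += length % u

if nums > 18 and 18 >= nums:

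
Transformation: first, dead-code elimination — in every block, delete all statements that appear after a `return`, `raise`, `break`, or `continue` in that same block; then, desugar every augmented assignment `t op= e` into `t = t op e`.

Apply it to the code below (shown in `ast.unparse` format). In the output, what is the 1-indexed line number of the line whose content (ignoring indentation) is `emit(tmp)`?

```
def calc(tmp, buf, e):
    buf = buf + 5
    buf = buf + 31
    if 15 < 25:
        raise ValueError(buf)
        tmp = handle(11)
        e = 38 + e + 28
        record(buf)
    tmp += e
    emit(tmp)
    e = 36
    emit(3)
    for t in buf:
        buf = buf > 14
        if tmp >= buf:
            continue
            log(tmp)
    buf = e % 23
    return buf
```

7

Transformed code:
def calc(tmp, buf, e):
    buf = buf + 5
    buf = buf + 31
    if 15 < 25:
        raise ValueError(buf)
    tmp = tmp + e
    emit(tmp)
    e = 36
    emit(3)
    for t in buf:
        buf = buf > 14
        if tmp >= buf:
            continue
    buf = e % 23
    return buf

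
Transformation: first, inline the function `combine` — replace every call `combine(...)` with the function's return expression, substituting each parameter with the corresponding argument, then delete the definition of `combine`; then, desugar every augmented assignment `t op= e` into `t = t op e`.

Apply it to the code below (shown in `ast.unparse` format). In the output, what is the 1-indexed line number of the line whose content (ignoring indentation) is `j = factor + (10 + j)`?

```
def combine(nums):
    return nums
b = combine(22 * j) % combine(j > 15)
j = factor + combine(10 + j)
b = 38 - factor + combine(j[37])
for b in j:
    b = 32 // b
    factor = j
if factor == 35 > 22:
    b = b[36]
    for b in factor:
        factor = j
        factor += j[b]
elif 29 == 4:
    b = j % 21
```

Transformed code:
b = 22 * j % (j > 15)
j = factor + (10 + j)
b = 38 - factor + j[37]
for b in j:
    b = 32 // b
    factor = j
if factor == 35 > 22:
    b = b[36]
    for b in factor:
        factor = j
        factor = factor + j[b]
elif 29 == 4:
    b = j % 21

2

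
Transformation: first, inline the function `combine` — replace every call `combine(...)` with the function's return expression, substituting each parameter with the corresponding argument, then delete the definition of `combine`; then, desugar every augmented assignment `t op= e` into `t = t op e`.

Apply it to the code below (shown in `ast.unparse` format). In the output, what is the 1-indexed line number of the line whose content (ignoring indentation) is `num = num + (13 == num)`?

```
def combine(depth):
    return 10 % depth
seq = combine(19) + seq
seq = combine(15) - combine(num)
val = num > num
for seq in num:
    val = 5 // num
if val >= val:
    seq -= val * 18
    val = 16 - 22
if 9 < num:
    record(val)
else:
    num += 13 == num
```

Transformed code:
seq = 10 % 19 + seq
seq = 10 % 15 - 10 % num
val = num > num
for seq in num:
    val = 5 // num
if val >= val:
    seq = seq - val * 18
    val = 16 - 22
if 9 < num:
    record(val)
else:
    num = num + (13 == num)

12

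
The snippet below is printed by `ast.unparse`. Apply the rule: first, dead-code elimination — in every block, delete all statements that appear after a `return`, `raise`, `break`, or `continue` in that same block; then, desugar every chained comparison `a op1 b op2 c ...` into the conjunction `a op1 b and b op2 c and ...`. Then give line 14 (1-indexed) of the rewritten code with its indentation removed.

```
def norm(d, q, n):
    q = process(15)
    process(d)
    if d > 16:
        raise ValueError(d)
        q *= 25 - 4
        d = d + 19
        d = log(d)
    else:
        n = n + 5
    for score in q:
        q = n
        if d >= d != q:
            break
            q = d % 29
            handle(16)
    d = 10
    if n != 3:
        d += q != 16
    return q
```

d += q != 16

Transformed code:
def norm(d, q, n):
    q = process(15)
    process(d)
    if d > 16:
        raise ValueError(d)
    else:
        n = n + 5
    for score in q:
        q = n
        if d >= d and d != q:
            break
    d = 10
    if n != 3:
        d += q != 16
    return q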